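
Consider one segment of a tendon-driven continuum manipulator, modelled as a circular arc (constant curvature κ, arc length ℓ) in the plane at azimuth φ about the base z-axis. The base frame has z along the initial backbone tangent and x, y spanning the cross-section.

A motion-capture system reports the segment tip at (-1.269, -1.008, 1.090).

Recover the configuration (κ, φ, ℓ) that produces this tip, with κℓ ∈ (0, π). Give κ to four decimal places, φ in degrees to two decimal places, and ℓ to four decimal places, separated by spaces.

ρ = √(x²+y²) = √(-1.269² + -1.008²) = 1.62062
φ = atan2(y, x) mod 360° = atan2(-1.008, -1.269) = 218.4610°
|p|² = ρ² + z² = 1.62062² + 1.090² = 3.81452
κ = 2ρ / |p|² = 2×1.62062 / 3.81452 = 0.84971
θ = 2·atan2(ρ, z) = 2·atan2(1.62062, 1.090) = 1.95742 rad
ℓ = θ/κ = 1.95742/0.84971 = 2.30363

0.8497 218.46 2.3036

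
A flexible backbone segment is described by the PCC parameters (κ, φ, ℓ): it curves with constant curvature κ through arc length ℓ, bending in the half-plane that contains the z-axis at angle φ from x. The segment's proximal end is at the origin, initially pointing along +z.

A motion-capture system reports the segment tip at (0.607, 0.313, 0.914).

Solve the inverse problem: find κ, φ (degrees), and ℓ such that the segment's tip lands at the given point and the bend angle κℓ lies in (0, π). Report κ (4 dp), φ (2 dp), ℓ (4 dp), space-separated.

ρ = √(x²+y²) = √(0.607² + 0.313²) = 0.68295
φ = atan2(y, x) mod 360° = atan2(0.313, 0.607) = 27.2779°
|p|² = ρ² + z² = 0.68295² + 0.914² = 1.30181
κ = 2ρ / |p|² = 2×0.68295 / 1.30181 = 1.04923
θ = 2·atan2(ρ, z) = 2·atan2(0.68295, 0.914) = 1.28342 rad
ℓ = θ/κ = 1.28342/1.04923 = 1.22321

1.0492 27.28 1.2232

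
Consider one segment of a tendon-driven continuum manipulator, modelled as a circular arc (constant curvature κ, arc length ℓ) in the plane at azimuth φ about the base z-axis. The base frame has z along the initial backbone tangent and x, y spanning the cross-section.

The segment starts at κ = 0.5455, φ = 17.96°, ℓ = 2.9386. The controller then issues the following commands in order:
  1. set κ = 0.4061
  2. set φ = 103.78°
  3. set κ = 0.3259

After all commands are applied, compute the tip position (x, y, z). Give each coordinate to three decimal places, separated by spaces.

-0.310 1.265 2.510

initial: κ=0.5455, φ=17.96°, ℓ=2.9386
cmd 1: set κ=0.4061 → (κ,φ,ℓ)=(0.4061,17.96°,2.9386) → tip=(1.4792,0.4795,2.2891)
cmd 2: set φ=103.78° → (κ,φ,ℓ)=(0.4061,103.78°,2.9386) → tip=(-0.3704,1.5102,2.2891)
cmd 3: set κ=0.3259 → (κ,φ,ℓ)=(0.3259,103.78°,2.9386) → tip=(-0.3103,1.2653,2.5096)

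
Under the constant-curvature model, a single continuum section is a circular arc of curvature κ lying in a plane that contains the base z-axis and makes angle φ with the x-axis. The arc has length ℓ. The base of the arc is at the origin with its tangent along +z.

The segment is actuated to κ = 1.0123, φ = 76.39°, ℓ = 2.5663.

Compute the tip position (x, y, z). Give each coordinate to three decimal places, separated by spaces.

θ = κ·ℓ = 1.0123 × 2.5663 = 2.59787 rad
ρ = (1 − cos θ)/κ = (1 − -0.85579)/1.0123 = 1.83324
z = sin θ / κ = 0.51733/1.0123 = 0.51104
x = ρ cos φ = 1.83324 × cos(76.39°) = 0.43138
y = ρ sin φ = 1.83324 × sin(76.39°) = 1.78176

0.431 1.782 0.511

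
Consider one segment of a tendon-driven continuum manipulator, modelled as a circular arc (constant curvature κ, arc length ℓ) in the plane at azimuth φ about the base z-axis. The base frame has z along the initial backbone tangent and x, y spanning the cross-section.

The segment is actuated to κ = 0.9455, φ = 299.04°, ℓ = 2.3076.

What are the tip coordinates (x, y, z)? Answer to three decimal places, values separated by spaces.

0.808 -1.455 0.866

θ = κ·ℓ = 0.9455 × 2.3076 = 2.18184 rad
ρ = (1 − cos θ)/κ = (1 − -0.57372)/0.9455 = 1.66443
z = sin θ / κ = 0.81905/0.9455 = 0.86626
x = ρ cos φ = 1.66443 × cos(299.04°) = 0.80795
y = ρ sin φ = 1.66443 × sin(299.04°) = -1.45518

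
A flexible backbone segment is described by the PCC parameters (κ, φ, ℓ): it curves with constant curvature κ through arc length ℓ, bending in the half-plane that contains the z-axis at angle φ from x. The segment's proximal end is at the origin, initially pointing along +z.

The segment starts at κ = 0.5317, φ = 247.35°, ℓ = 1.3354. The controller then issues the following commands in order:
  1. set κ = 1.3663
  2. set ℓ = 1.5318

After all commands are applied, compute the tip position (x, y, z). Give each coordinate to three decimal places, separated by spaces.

initial: κ=0.5317, φ=247.35°, ℓ=1.3354
cmd 1: set κ=1.3663 → (κ,φ,ℓ)=(1.3663,247.35°,1.3354) → tip=(-0.3526,-0.8450,0.7085)
cmd 2: set ℓ=1.5318 → (κ,φ,ℓ)=(1.3663,247.35°,1.5318) → tip=(-0.4224,-1.0123,0.6344)

-0.422 -1.012 0.634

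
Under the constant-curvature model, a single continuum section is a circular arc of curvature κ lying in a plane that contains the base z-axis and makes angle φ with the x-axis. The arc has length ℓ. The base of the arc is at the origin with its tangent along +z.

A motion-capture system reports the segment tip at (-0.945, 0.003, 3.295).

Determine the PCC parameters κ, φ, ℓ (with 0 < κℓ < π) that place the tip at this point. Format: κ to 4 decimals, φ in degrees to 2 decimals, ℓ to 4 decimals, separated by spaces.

ρ = √(x²+y²) = √(-0.945² + 0.003²) = 0.94500
φ = atan2(y, x) mod 360° = atan2(0.003, -0.945) = 179.8181°
|p|² = ρ² + z² = 0.94500² + 3.295² = 11.75006
κ = 2ρ / |p|² = 2×0.94500 / 11.75006 = 0.16085
θ = 2·atan2(ρ, z) = 2·atan2(0.94500, 3.295) = 0.55861 rad
ℓ = θ/κ = 0.55861/0.16085 = 3.47281

0.1609 179.82 3.4728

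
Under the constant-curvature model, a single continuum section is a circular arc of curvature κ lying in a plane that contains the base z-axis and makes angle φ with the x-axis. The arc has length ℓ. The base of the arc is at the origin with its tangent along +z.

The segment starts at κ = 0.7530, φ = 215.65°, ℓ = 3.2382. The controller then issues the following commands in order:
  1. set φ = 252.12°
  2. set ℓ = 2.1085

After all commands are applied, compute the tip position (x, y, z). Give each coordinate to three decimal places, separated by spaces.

-0.415 -1.285 1.328

initial: κ=0.7530, φ=215.65°, ℓ=3.2382
cmd 1: set φ=252.12° → (κ,φ,ℓ)=(0.7530,252.12°,3.2382) → tip=(-0.7187,-2.2279,0.8588)
cmd 2: set ℓ=2.1085 → (κ,φ,ℓ)=(0.7530,252.12°,2.1085) → tip=(-0.4146,-1.2852,1.3278)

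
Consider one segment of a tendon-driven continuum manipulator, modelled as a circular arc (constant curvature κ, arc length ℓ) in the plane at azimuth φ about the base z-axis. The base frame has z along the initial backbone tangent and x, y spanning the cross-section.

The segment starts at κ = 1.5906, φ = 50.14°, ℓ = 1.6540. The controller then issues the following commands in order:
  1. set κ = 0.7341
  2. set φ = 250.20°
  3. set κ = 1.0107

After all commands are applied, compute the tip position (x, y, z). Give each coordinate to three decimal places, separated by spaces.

initial: κ=1.5906, φ=50.14°, ℓ=1.6540
cmd 1: set κ=0.7341 → (κ,φ,ℓ)=(0.7341,50.14°,1.6540) → tip=(0.5683,0.6806,1.2765)
cmd 2: set φ=250.20° → (κ,φ,ℓ)=(0.7341,250.20°,1.6540) → tip=(-0.3004,-0.8343,1.2765)
cmd 3: set κ=1.0107 → (κ,φ,ℓ)=(1.0107,250.20°,1.6540) → tip=(-0.3689,-1.0247,0.9844)

-0.369 -1.025 0.984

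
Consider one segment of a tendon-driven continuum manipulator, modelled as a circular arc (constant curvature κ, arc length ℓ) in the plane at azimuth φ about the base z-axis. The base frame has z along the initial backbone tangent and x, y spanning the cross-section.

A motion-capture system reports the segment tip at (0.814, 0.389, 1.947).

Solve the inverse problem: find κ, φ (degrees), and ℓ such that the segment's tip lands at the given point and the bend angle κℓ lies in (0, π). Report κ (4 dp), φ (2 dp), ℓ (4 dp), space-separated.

ρ = √(x²+y²) = √(0.814² + 0.389²) = 0.90217
φ = atan2(y, x) mod 360° = atan2(0.389, 0.814) = 25.5425°
|p|² = ρ² + z² = 0.90217² + 1.947² = 4.60473
κ = 2ρ / |p|² = 2×0.90217 / 4.60473 = 0.39185
θ = 2·atan2(ρ, z) = 2·atan2(0.90217, 1.947) = 0.86783 rad
ℓ = θ/κ = 0.86783/0.39185 = 2.21471

0.3918 25.54 2.2147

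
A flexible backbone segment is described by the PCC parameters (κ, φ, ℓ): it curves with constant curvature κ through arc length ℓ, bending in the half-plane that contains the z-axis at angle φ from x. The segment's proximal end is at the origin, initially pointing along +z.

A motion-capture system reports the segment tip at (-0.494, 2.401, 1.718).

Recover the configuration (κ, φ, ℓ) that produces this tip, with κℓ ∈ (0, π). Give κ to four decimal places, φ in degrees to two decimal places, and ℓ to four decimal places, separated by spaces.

ρ = √(x²+y²) = √(-0.494² + 2.401²) = 2.45129
φ = atan2(y, x) mod 360° = atan2(2.401, -0.494) = 101.6262°
|p|² = ρ² + z² = 2.45129² + 1.718² = 8.96036
κ = 2ρ / |p|² = 2×2.45129 / 8.96036 = 0.54714
θ = 2·atan2(ρ, z) = 2·atan2(2.45129, 1.718) = 1.91899 rad
ℓ = θ/κ = 1.91899/0.54714 = 3.50731

0.5471 101.63 3.5073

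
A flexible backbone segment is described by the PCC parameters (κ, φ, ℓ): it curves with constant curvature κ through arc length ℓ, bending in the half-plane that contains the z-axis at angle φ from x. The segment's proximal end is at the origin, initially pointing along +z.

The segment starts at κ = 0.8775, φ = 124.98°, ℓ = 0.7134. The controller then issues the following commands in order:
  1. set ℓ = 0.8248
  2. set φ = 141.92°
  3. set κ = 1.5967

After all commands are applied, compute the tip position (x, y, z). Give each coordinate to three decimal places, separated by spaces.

initial: κ=0.8775, φ=124.98°, ℓ=0.7134
cmd 1: set ℓ=0.8248 → (κ,φ,ℓ)=(0.8775,124.98°,0.8248) → tip=(-0.1638,0.2341,0.7547)
cmd 2: set φ=141.92° → (κ,φ,ℓ)=(0.8775,141.92°,0.8248) → tip=(-0.2249,0.1762,0.7547)
cmd 3: set κ=1.5967 → (κ,φ,ℓ)=(1.5967,141.92°,0.8248) → tip=(-0.3692,0.2893,0.6062)

-0.369 0.289 0.606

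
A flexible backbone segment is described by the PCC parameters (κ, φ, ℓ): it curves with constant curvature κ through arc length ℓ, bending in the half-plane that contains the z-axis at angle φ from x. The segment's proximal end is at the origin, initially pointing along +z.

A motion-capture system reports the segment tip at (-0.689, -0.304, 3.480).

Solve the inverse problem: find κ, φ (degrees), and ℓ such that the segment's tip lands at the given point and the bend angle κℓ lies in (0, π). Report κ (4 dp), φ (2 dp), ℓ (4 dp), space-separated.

0.1188 203.81 3.5876

ρ = √(x²+y²) = √(-0.689² + -0.304²) = 0.75308
φ = atan2(y, x) mod 360° = atan2(-0.304, -0.689) = 203.8080°
|p|² = ρ² + z² = 0.75308² + 3.480² = 12.67754
κ = 2ρ / |p|² = 2×0.75308 / 12.67754 = 0.11881
θ = 2·atan2(ρ, z) = 2·atan2(0.75308, 3.480) = 0.42623 rad
ℓ = θ/κ = 0.42623/0.11881 = 3.58765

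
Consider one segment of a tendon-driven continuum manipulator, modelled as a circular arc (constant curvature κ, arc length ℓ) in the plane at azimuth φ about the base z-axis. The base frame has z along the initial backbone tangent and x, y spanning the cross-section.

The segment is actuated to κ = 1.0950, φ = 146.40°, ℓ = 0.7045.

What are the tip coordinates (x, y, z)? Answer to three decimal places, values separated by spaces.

-0.215 0.143 0.637

θ = κ·ℓ = 1.0950 × 0.7045 = 0.77143 rad
ρ = (1 − cos θ)/κ = (1 − 0.71692)/1.0950 = 0.25852
z = sin θ / κ = 0.69716/1.0950 = 0.63668
x = ρ cos φ = 0.25852 × cos(146.40°) = -0.21533
y = ρ sin φ = 0.25852 × sin(146.40°) = 0.14307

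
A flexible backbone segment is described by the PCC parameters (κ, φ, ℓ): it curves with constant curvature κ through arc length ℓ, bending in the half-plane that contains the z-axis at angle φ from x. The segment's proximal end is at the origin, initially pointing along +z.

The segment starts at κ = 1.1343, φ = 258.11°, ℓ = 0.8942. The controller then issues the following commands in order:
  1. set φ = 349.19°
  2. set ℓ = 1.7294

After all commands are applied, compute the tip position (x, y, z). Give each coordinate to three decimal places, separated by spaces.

initial: κ=1.1343, φ=258.11°, ℓ=0.8942
cmd 1: set φ=349.19° → (κ,φ,ℓ)=(1.1343,349.19°,0.8942) → tip=(0.4085,-0.0780,0.7486)
cmd 2: set ℓ=1.7294 → (κ,φ,ℓ)=(1.1343,349.19°,1.7294) → tip=(1.1959,-0.2283,0.8151)

1.196 -0.228 0.815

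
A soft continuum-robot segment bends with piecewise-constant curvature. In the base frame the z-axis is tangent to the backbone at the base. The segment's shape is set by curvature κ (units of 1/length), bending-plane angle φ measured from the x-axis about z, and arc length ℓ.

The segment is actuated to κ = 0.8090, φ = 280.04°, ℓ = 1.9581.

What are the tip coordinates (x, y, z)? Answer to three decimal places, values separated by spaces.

θ = κ·ℓ = 0.8090 × 1.9581 = 1.58410 rad
ρ = (1 − cos θ)/κ = (1 − -0.01331)/0.8090 = 1.25254
z = sin θ / κ = 0.99991/0.8090 = 1.23598
x = ρ cos φ = 1.25254 × cos(280.04°) = 0.21836
y = ρ sin φ = 1.25254 × sin(280.04°) = -1.23336

0.218 -1.233 1.236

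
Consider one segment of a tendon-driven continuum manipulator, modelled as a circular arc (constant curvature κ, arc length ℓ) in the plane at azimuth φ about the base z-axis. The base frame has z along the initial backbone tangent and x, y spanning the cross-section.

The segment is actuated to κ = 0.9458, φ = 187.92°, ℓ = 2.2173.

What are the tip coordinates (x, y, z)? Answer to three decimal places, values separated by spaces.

θ = κ·ℓ = 0.9458 × 2.2173 = 2.09712 rad
ρ = (1 − cos θ)/κ = (1 − -0.50236)/0.9458 = 1.58845
z = sin θ / κ = 0.86466/0.9458 = 0.91421
x = ρ cos φ = 1.58845 × cos(187.92°) = -1.57330
y = ρ sin φ = 1.58845 × sin(187.92°) = -0.21887

-1.573 -0.219 0.914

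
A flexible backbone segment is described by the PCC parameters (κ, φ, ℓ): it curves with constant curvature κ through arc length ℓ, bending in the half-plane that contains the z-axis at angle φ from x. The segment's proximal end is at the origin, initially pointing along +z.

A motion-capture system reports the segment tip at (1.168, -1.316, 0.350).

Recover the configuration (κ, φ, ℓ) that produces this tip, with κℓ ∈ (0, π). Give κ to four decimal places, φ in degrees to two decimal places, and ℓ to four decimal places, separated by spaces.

ρ = √(x²+y²) = √(1.168² + -1.316²) = 1.75957
φ = atan2(y, x) mod 360° = atan2(-1.316, 1.168) = 311.5903°
|p|² = ρ² + z² = 1.75957² + 0.350² = 3.21858
κ = 2ρ / |p|² = 2×1.75957 / 3.21858 = 1.09338
θ = 2·atan2(ρ, z) = 2·atan2(1.75957, 0.350) = 2.74889 rad
ℓ = θ/κ = 2.74889/1.09338 = 2.51412

1.0934 311.59 2.5141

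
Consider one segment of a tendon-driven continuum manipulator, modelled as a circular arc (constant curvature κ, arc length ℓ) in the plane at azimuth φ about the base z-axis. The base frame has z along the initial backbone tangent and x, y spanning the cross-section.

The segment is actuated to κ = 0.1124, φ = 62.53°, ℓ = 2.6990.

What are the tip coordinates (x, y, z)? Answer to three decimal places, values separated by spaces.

0.187 0.360 2.658

θ = κ·ℓ = 0.1124 × 2.6990 = 0.30337 rad
ρ = (1 − cos θ)/κ = (1 − 0.95434)/0.1124 = 0.40626
z = sin θ / κ = 0.29874/0.1124 = 2.65779
x = ρ cos φ = 0.40626 × cos(62.53°) = 0.18740
y = ρ sin φ = 0.40626 × sin(62.53°) = 0.36046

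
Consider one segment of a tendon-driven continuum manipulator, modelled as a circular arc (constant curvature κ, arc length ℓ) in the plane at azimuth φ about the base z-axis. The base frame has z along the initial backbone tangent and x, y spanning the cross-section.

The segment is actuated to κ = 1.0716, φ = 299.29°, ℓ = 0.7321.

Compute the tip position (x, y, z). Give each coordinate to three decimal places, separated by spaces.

θ = κ·ℓ = 1.0716 × 0.7321 = 0.78452 rad
ρ = (1 − cos θ)/κ = (1 − 0.70773)/1.0716 = 0.27274
z = sin θ / κ = 0.70648/1.0716 = 0.65928
x = ρ cos φ = 0.27274 × cos(299.29°) = 0.13343
y = ρ sin φ = 0.27274 × sin(299.29°) = -0.23787

0.133 -0.238 0.659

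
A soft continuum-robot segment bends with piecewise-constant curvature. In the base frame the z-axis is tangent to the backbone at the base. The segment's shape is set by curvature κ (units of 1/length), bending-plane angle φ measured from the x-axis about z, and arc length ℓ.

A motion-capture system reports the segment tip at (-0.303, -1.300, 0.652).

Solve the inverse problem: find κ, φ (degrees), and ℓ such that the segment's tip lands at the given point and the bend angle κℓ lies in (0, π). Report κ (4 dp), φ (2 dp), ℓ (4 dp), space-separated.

1.2097 256.88 1.8458

ρ = √(x²+y²) = √(-0.303² + -1.300²) = 1.33484
φ = atan2(y, x) mod 360° = atan2(-1.300, -0.303) = 256.8799°
|p|² = ρ² + z² = 1.33484² + 0.652² = 2.20691
κ = 2ρ / |p|² = 2×1.33484 / 2.20691 = 1.20969
θ = 2·atan2(ρ, z) = 2·atan2(1.33484, 0.652) = 2.23287 rad
ℓ = θ/κ = 2.23287/1.20969 = 1.84581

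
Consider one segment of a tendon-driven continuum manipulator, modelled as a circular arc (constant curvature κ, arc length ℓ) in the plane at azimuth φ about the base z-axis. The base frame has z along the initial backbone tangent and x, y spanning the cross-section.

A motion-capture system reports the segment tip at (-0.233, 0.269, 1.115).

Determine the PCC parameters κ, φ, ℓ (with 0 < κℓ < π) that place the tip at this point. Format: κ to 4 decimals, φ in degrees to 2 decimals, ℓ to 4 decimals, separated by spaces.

ρ = √(x²+y²) = √(-0.233² + 0.269²) = 0.35588
φ = atan2(y, x) mod 360° = atan2(0.269, -0.233) = 130.8982°
|p|² = ρ² + z² = 0.35588² + 1.115² = 1.36987
κ = 2ρ / |p|² = 2×0.35588 / 1.36987 = 0.51958
θ = 2·atan2(ρ, z) = 2·atan2(0.35588, 1.115) = 0.61791 rad
ℓ = θ/κ = 0.61791/0.51958 = 1.18925

0.5196 130.90 1.1892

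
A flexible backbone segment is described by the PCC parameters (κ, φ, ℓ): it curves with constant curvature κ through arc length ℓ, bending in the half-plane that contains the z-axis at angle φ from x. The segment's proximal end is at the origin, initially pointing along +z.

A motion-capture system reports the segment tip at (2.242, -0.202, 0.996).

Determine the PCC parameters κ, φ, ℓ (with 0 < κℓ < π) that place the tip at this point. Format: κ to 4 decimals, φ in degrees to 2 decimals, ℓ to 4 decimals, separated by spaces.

0.7430 354.85 3.1069

ρ = √(x²+y²) = √(2.242² + -0.202²) = 2.25108
φ = atan2(y, x) mod 360° = atan2(-0.202, 2.242) = 354.8517°
|p|² = ρ² + z² = 2.25108² + 0.996² = 6.05938
κ = 2ρ / |p|² = 2×2.25108 / 6.05938 = 0.74301
θ = 2·atan2(ρ, z) = 2·atan2(2.25108, 0.996) = 2.30847 rad
ℓ = θ/κ = 2.30847/0.74301 = 3.10693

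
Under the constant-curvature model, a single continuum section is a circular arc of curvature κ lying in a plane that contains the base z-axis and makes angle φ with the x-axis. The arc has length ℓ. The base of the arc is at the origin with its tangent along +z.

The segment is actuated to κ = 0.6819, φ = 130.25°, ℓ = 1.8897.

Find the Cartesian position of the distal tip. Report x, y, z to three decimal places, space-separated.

-0.684 0.808 1.408

θ = κ·ℓ = 0.6819 × 1.8897 = 1.28859 rad
ρ = (1 − cos θ)/κ = (1 − 0.27848)/0.6819 = 1.05810
z = sin θ / κ = 0.96044/0.6819 = 1.40848
x = ρ cos φ = 1.05810 × cos(130.25°) = -0.68367
y = ρ sin φ = 1.05810 × sin(130.25°) = 0.80758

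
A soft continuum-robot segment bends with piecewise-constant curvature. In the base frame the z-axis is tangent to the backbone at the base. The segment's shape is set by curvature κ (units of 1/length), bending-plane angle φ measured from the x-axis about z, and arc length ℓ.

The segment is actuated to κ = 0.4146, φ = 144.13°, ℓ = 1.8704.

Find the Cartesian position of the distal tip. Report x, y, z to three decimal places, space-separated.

-0.559 0.404 1.688

θ = κ·ℓ = 0.4146 × 1.8704 = 0.77547 rad
ρ = (1 − cos θ)/κ = (1 − 0.71409)/0.4146 = 0.68960
z = sin θ / κ = 0.70005/0.4146 = 1.68850
x = ρ cos φ = 0.68960 × cos(144.13°) = -0.55881
y = ρ sin φ = 0.68960 × sin(144.13°) = 0.40407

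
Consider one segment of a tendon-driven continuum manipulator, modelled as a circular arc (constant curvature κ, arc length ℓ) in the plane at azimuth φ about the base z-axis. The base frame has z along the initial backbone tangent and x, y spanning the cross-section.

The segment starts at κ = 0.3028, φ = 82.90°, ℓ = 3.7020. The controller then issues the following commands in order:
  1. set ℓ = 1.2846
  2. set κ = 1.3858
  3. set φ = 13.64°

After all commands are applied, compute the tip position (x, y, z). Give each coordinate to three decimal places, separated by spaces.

initial: κ=0.3028, φ=82.90°, ℓ=3.7020
cmd 1: set ℓ=1.2846 → (κ,φ,ℓ)=(0.3028,82.90°,1.2846) → tip=(0.0305,0.2448,1.2525)
cmd 2: set κ=1.3858 → (κ,φ,ℓ)=(1.3858,82.90°,1.2846) → tip=(0.1077,0.8649,0.7058)
cmd 3: set φ=13.64° → (κ,φ,ℓ)=(1.3858,13.64°,1.2846) → tip=(0.8470,0.2055,0.7058)

0.847 0.206 0.706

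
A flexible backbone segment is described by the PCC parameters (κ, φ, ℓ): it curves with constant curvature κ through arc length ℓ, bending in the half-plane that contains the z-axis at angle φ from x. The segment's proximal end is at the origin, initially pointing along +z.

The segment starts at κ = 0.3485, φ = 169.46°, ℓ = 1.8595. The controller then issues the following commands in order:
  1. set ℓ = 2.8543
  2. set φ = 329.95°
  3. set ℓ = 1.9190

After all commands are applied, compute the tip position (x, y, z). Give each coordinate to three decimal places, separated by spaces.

0.535 -0.310 1.779

initial: κ=0.3485, φ=169.46°, ℓ=1.8595
cmd 1: set ℓ=2.8543 → (κ,φ,ℓ)=(0.3485,169.46°,2.8543) → tip=(-1.2843,0.2390,2.4063)
cmd 2: set φ=329.95° → (κ,φ,ℓ)=(0.3485,329.95°,2.8543) → tip=(1.1308,-0.6542,2.4063)
cmd 3: set ℓ=1.9190 → (κ,φ,ℓ)=(0.3485,329.95°,1.9190) → tip=(0.5350,-0.3095,1.7791)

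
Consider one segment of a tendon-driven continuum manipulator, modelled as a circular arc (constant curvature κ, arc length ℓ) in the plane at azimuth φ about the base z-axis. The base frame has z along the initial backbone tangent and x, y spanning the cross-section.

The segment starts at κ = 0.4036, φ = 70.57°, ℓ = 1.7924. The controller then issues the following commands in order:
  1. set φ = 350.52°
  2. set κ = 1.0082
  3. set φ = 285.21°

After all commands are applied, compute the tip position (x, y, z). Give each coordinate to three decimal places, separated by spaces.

0.321 -1.181 0.964

initial: κ=0.4036, φ=70.57°, ℓ=1.7924
cmd 1: set φ=350.52° → (κ,φ,ℓ)=(0.4036,350.52°,1.7924) → tip=(0.6121,-0.1022,1.6401)
cmd 2: set κ=1.0082 → (κ,φ,ℓ)=(1.0082,350.52°,1.7924) → tip=(1.2074,-0.2016,0.9643)
cmd 3: set φ=285.21° → (κ,φ,ℓ)=(1.0082,285.21°,1.7924) → tip=(0.3211,-1.1812,0.9643)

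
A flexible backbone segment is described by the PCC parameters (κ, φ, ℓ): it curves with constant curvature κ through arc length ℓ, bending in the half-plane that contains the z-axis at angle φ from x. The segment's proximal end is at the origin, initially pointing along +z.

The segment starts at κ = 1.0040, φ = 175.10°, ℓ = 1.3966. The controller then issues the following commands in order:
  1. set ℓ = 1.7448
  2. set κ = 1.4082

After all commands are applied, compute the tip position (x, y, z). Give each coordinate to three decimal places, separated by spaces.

initial: κ=1.0040, φ=175.10°, ℓ=1.3966
cmd 1: set ℓ=1.7448 → (κ,φ,ℓ)=(1.0040,175.10°,1.7448) → tip=(-1.1710,0.1004,0.9797)
cmd 2: set κ=1.4082 → (κ,φ,ℓ)=(1.4082,175.10°,1.7448) → tip=(-1.2557,0.1076,0.4490)

-1.256 0.108 0.449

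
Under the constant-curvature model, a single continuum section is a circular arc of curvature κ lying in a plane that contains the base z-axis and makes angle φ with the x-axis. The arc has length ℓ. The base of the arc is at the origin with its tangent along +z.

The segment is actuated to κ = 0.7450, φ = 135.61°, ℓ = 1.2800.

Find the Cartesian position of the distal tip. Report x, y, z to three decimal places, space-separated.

-0.404 0.396 1.095

θ = κ·ℓ = 0.7450 × 1.2800 = 0.95360 rad
ρ = (1 − cos θ)/κ = (1 − 0.57875)/0.7450 = 0.56543
z = sin θ / κ = 0.81550/0.7450 = 1.09464
x = ρ cos φ = 0.56543 × cos(135.61°) = -0.40406
y = ρ sin φ = 0.56543 × sin(135.61°) = 0.39554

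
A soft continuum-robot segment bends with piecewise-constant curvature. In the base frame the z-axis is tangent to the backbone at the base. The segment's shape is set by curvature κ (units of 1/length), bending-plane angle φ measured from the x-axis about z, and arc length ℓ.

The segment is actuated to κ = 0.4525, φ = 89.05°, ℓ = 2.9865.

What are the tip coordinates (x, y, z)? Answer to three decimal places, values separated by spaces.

0.029 1.729 2.157

θ = κ·ℓ = 0.4525 × 2.9865 = 1.35139 rad
ρ = (1 − cos θ)/κ = (1 − 0.21765)/0.4525 = 1.72895
z = sin θ / κ = 0.97603/0.4525 = 2.15697
x = ρ cos φ = 1.72895 × cos(89.05°) = 0.02867
y = ρ sin φ = 1.72895 × sin(89.05°) = 1.72871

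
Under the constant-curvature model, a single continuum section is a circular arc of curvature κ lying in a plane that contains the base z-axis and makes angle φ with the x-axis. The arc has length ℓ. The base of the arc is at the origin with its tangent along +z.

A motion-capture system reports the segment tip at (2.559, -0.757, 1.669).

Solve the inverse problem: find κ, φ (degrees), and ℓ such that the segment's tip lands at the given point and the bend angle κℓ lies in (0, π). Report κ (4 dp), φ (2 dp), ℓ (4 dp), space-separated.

ρ = √(x²+y²) = √(2.559² + -0.757²) = 2.66862
φ = atan2(y, x) mod 360° = atan2(-0.757, 2.559) = 343.5208°
|p|² = ρ² + z² = 2.66862² + 1.669² = 9.90709
κ = 2ρ / |p|² = 2×2.66862 / 9.90709 = 0.53873
θ = 2·atan2(ρ, z) = 2·atan2(2.66862, 1.669) = 2.02379 rad
ℓ = θ/κ = 2.02379/0.53873 = 3.75661

0.5387 343.52 3.7566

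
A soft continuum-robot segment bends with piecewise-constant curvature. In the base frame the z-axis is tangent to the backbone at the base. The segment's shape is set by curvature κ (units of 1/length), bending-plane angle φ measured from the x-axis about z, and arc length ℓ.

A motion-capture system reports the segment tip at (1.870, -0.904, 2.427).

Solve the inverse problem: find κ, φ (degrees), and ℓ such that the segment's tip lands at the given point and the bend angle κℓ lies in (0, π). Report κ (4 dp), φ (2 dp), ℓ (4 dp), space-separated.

0.4071 334.20 3.4777

ρ = √(x²+y²) = √(1.870² + -0.904²) = 2.07705
φ = atan2(y, x) mod 360° = atan2(-0.904, 1.870) = 334.1998°
|p|² = ρ² + z² = 2.07705² + 2.427² = 10.20444
κ = 2ρ / |p|² = 2×2.07705 / 10.20444 = 0.40709
θ = 2·atan2(ρ, z) = 2·atan2(2.07705, 2.427) = 1.41571 rad
ℓ = θ/κ = 1.41571/0.40709 = 3.47767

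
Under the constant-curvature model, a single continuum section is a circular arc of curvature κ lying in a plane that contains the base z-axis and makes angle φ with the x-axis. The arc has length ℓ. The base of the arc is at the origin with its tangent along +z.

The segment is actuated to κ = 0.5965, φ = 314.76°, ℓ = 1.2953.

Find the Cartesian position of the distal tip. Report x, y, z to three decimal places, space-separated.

θ = κ·ℓ = 0.5965 × 1.2953 = 0.77265 rad
ρ = (1 − cos θ)/κ = (1 − 0.71607)/0.5965 = 0.47600
z = sin θ / κ = 0.69803/0.5965 = 1.17021
x = ρ cos φ = 0.47600 × cos(314.76°) = 0.33517
y = ρ sin φ = 0.47600 × sin(314.76°) = -0.33799

0.335 -0.338 1.170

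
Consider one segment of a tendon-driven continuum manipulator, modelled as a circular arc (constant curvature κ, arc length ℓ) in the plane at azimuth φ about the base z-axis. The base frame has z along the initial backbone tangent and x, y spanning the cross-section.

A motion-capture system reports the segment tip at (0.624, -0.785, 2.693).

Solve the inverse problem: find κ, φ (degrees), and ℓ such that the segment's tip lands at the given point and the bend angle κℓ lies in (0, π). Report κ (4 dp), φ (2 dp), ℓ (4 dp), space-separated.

ρ = √(x²+y²) = √(0.624² + -0.785²) = 1.00280
φ = atan2(y, x) mod 360° = atan2(-0.785, 0.624) = 308.4813°
|p|² = ρ² + z² = 1.00280² + 2.693² = 8.25785
κ = 2ρ / |p|² = 2×1.00280 / 8.25785 = 0.24287
θ = 2·atan2(ρ, z) = 2·atan2(1.00280, 2.693) = 0.71293 rad
ℓ = θ/κ = 0.71293/0.24287 = 2.93542

0.2429 308.48 2.9354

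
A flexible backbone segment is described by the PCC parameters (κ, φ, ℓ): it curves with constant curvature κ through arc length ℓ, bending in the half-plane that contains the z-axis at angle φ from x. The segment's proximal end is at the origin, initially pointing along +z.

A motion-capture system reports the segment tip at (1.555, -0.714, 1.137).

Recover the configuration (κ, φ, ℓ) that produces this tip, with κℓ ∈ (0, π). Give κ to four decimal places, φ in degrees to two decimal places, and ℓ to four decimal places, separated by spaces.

ρ = √(x²+y²) = √(1.555² + -0.714²) = 1.71109
φ = atan2(y, x) mod 360° = atan2(-0.714, 1.555) = 335.3371°
|p|² = ρ² + z² = 1.71109² + 1.137² = 4.22059
κ = 2ρ / |p|² = 2×1.71109 / 4.22059 = 0.81083
θ = 2·atan2(ρ, z) = 2·atan2(1.71109, 1.137) = 1.96860 rad
ℓ = θ/κ = 1.96860/0.81083 = 2.42789

0.8108 335.34 2.4279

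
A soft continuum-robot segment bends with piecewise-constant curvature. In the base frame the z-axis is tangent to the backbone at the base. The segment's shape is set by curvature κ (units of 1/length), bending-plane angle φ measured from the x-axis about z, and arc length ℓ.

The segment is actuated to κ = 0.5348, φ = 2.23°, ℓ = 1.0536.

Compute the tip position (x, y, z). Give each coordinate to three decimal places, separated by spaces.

θ = κ·ℓ = 0.5348 × 1.0536 = 0.56347 rad
ρ = (1 − cos θ)/κ = (1 − 0.84541)/0.5348 = 0.28906
z = sin θ / κ = 0.53412/0.5348 = 0.99873
x = ρ cos φ = 0.28906 × cos(2.23°) = 0.28884
y = ρ sin φ = 0.28906 × sin(2.23°) = 0.01125

0.289 0.011 0.999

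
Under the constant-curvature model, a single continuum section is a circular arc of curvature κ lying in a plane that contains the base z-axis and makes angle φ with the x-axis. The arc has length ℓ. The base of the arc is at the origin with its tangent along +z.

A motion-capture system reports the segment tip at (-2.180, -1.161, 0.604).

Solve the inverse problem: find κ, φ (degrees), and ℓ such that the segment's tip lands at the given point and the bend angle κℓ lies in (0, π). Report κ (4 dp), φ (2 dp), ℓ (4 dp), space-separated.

ρ = √(x²+y²) = √(-2.180² + -1.161²) = 2.46988
φ = atan2(y, x) mod 360° = atan2(-1.161, -2.180) = 208.0384°
|p|² = ρ² + z² = 2.46988² + 0.604² = 6.46514
κ = 2ρ / |p|² = 2×2.46988 / 6.46514 = 0.76406
θ = 2·atan2(ρ, z) = 2·atan2(2.46988, 0.604) = 2.66191 rad
ℓ = θ/κ = 2.66191/0.76406 = 3.48390

0.7641 208.04 3.4839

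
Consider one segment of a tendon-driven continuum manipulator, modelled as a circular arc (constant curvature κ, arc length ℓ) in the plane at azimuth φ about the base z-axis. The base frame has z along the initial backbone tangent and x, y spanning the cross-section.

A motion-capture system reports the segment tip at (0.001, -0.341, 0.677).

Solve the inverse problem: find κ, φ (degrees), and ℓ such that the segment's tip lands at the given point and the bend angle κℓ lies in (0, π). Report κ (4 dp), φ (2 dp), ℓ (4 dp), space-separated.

ρ = √(x²+y²) = √(0.001² + -0.341²) = 0.34100
φ = atan2(y, x) mod 360° = atan2(-0.341, 0.001) = 270.1680°
|p|² = ρ² + z² = 0.34100² + 0.677² = 0.57461
κ = 2ρ / |p|² = 2×0.34100 / 0.57461 = 1.18690
θ = 2·atan2(ρ, z) = 2·atan2(0.34100, 0.677) = 0.93320 rad
ℓ = θ/κ = 0.93320/1.18690 = 0.78625

1.1869 270.17 0.7863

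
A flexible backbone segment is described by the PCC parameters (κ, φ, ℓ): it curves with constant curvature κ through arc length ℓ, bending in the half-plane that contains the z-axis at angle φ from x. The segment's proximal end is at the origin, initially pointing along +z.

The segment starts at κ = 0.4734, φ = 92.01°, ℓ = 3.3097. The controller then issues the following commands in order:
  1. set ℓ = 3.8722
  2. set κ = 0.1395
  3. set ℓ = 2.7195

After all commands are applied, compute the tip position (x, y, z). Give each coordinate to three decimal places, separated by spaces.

initial: κ=0.4734, φ=92.01°, ℓ=3.3097
cmd 1: set ℓ=3.8722 → (κ,φ,ℓ)=(0.4734,92.01°,3.8722) → tip=(-0.0933,2.6585,2.0401)
cmd 2: set κ=0.1395 → (κ,φ,ℓ)=(0.1395,92.01°,3.8722) → tip=(-0.0358,1.0200,3.6866)
cmd 3: set ℓ=2.7195 → (κ,φ,ℓ)=(0.1395,92.01°,2.7195) → tip=(-0.0179,0.5094,2.6547)

-0.018 0.509 2.655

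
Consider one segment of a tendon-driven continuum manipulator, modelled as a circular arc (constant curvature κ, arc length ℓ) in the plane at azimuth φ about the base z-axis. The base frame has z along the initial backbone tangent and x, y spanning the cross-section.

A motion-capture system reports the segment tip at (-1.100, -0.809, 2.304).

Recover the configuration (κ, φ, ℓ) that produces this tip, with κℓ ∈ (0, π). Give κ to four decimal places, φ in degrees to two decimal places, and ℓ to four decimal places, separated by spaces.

0.3807 216.33 2.8104

ρ = √(x²+y²) = √(-1.100² + -0.809²) = 1.36546
φ = atan2(y, x) mod 360° = atan2(-0.809, -1.100) = 216.3328°
|p|² = ρ² + z² = 1.36546² + 2.304² = 7.17290
κ = 2ρ / |p|² = 2×1.36546 / 7.17290 = 0.38073
θ = 2·atan2(ρ, z) = 2·atan2(1.36546, 2.304) = 1.06999 rad
ℓ = θ/κ = 1.06999/0.38073 = 2.81039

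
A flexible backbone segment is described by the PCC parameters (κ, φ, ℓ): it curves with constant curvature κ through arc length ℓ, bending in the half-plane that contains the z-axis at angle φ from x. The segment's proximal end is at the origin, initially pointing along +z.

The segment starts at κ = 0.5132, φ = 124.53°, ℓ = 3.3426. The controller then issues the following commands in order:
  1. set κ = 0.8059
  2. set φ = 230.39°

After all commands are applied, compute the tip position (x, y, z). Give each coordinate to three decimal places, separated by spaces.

-1.504 -1.818 0.537

initial: κ=0.5132, φ=124.53°, ℓ=3.3426
cmd 1: set κ=0.8059 → (κ,φ,ℓ)=(0.8059,124.53°,3.3426) → tip=(-1.3374,1.9437,0.5373)
cmd 2: set φ=230.39° → (κ,φ,ℓ)=(0.8059,230.39°,3.3426) → tip=(-1.5042,-1.8177,0.5373)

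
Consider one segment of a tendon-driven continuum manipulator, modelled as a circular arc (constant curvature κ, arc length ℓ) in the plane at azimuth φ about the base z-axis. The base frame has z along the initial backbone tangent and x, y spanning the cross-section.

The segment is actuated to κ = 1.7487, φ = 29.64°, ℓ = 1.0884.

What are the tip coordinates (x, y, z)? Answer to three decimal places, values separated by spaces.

θ = κ·ℓ = 1.7487 × 1.0884 = 1.90329 rad
ρ = (1 − cos θ)/κ = (1 − -0.32640)/1.7487 = 0.75850
z = sin θ / κ = 0.94523/1.7487 = 0.54053
x = ρ cos φ = 0.75850 × cos(29.64°) = 0.65925
y = ρ sin φ = 0.75850 × sin(29.64°) = 0.37512

0.659 0.375 0.541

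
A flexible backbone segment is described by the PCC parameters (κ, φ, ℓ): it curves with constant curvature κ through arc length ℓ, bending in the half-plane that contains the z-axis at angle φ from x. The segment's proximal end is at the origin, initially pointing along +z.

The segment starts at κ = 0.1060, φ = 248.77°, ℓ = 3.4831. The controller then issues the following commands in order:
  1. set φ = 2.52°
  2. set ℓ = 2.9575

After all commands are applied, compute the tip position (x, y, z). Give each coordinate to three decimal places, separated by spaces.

0.459 0.020 2.909

initial: κ=0.1060, φ=248.77°, ℓ=3.4831
cmd 1: set φ=2.52° → (κ,φ,ℓ)=(0.1060,2.52°,3.4831) → tip=(0.6351,0.0280,3.4045)
cmd 2: set ℓ=2.9575 → (κ,φ,ℓ)=(0.1060,2.52°,2.9575) → tip=(0.4594,0.0202,2.9093)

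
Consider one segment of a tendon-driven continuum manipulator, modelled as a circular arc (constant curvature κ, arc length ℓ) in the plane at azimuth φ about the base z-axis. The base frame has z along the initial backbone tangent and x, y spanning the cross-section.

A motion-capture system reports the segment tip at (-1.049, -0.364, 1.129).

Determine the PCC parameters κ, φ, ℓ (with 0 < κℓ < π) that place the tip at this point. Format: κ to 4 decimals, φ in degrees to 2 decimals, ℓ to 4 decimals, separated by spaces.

0.8856 199.14 1.7549

ρ = √(x²+y²) = √(-1.049² + -0.364²) = 1.11036
φ = atan2(y, x) mod 360° = atan2(-0.364, -1.049) = 199.1366°
|p|² = ρ² + z² = 1.11036² + 1.129² = 2.50754
κ = 2ρ / |p|² = 2×1.11036 / 2.50754 = 0.88562
θ = 2·atan2(ρ, z) = 2·atan2(1.11036, 1.129) = 1.55415 rad
ℓ = θ/κ = 1.55415/0.88562 = 1.75488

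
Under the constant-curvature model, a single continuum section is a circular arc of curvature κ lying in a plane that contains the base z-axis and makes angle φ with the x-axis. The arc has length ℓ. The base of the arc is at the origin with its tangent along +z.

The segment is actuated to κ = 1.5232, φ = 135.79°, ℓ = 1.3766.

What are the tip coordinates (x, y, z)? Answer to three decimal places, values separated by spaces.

-0.707 0.688 0.568

θ = κ·ℓ = 1.5232 × 1.3766 = 2.09684 rad
ρ = (1 − cos θ)/κ = (1 − -0.50211)/1.5232 = 0.98616
z = sin θ / κ = 0.86480/1.5232 = 0.56775
x = ρ cos φ = 0.98616 × cos(135.79°) = -0.70687
y = ρ sin φ = 0.98616 × sin(135.79°) = 0.68764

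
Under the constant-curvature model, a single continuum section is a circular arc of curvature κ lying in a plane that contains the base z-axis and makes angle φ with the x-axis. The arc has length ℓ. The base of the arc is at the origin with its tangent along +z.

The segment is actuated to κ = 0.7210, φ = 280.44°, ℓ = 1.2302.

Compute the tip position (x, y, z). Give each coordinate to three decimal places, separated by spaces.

0.093 -0.502 1.075

θ = κ·ℓ = 0.7210 × 1.2302 = 0.88697 rad
ρ = (1 − cos θ)/κ = (1 − 0.63176)/0.7210 = 0.51073
z = sin θ / κ = 0.77516/0.7210 = 1.07512
x = ρ cos φ = 0.51073 × cos(280.44°) = 0.09255
y = ρ sin φ = 0.51073 × sin(280.44°) = -0.50228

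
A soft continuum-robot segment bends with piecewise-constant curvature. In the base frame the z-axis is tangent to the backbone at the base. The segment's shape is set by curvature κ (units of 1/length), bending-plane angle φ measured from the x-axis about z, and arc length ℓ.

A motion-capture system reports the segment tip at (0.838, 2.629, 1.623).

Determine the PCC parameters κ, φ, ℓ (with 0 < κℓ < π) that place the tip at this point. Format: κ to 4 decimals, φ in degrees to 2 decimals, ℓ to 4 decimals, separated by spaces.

ρ = √(x²+y²) = √(0.838² + 2.629²) = 2.75933
φ = atan2(y, x) mod 360° = atan2(2.629, 0.838) = 72.3202°
|p|² = ρ² + z² = 2.75933² + 1.623² = 10.24801
κ = 2ρ / |p|² = 2×2.75933 / 10.24801 = 0.53851
θ = 2·atan2(ρ, z) = 2·atan2(2.75933, 1.623) = 2.07822 rad
ℓ = θ/κ = 2.07822/0.53851 = 3.85920

0.5385 72.32 3.8592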